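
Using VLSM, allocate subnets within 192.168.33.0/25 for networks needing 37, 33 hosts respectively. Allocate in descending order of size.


37 hosts -> /26 (62 usable): 192.168.33.0/26
33 hosts -> /26 (62 usable): 192.168.33.64/26
Allocation: 192.168.33.0/26 (37 hosts, 62 usable); 192.168.33.64/26 (33 hosts, 62 usable)


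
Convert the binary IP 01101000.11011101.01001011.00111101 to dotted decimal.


01101000 = 104
11011101 = 221
01001011 = 75
00111101 = 61
IP: 104.221.75.61


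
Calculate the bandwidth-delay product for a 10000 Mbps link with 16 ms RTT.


BDP = bandwidth * RTT
= 10000 Mbps * 16 ms
= 10000 * 1e6 * 16 / 1000 bits
= 160000000 bits
= 20000000 bytes
= 19531.25 KB
BDP = 160000000 bits (20000000 bytes)


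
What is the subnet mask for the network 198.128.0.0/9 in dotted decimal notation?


/9 means 9 network bits, 23 host bits
Binary: 11111111100000000000000000000000
Mask: 255.128.0.0


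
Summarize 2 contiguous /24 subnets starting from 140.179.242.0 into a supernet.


Original prefix: /24
Number of subnets: 2 = 2^1
New prefix = 24 - 1 = 23
Supernet: 140.179.242.0/23


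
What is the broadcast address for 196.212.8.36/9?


Network: 196.128.0.0/9
Host bits = 23
Set all host bits to 1:
Broadcast: 196.255.255.255


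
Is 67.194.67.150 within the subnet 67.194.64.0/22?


Subnet network: 67.194.64.0
Test IP AND mask: 67.194.64.0
Yes, 67.194.67.150 is in 67.194.64.0/22


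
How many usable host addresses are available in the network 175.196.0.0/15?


Host bits = 32 - 15 = 17
Total addresses = 2^17 = 131072
Usable = total - 2 (network and broadcast)
Usable hosts: 131070


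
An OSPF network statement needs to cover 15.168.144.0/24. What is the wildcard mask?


Subnet mask: 255.255.255.0
Wildcard = 255.255.255.255 - subnet mask
255 - 255 = 0
255 - 255 = 0
255 - 255 = 0
255 - 0 = 255
Wildcard: 0.0.0.255


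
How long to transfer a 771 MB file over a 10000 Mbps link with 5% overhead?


Effective throughput = 10000 * (1 - 5/100) = 9500 Mbps
File size in Mb = 771 * 8 = 6168 Mb
Time = 6168 / 9500
Time = 0.6493 seconds


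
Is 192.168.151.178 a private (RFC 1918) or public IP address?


RFC 1918 private ranges:
  10.0.0.0/8 (10.0.0.0 - 10.255.255.255)
  172.16.0.0/12 (172.16.0.0 - 172.31.255.255)
  192.168.0.0/16 (192.168.0.0 - 192.168.255.255)
Private (in 192.168.0.0/16)


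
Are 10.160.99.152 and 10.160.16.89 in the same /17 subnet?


Mask: 255.255.128.0
10.160.99.152 AND mask = 10.160.0.0
10.160.16.89 AND mask = 10.160.0.0
Yes, same subnet (10.160.0.0)


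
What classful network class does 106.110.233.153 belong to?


First octet: 106
Binary: 01101010
0xxxxxxx -> Class A (1-126)
Class A, default mask 255.0.0.0 (/8)


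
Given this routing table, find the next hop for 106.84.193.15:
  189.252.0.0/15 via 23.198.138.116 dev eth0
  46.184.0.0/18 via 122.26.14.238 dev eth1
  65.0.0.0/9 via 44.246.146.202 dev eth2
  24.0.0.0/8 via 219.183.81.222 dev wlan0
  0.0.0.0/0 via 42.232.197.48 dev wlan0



Longest prefix match for 106.84.193.15:
  /15 189.252.0.0: no
  /18 46.184.0.0: no
  /9 65.0.0.0: no
  /8 24.0.0.0: no
  /0 0.0.0.0: MATCH
Selected: next-hop 42.232.197.48 via wlan0 (matched /0)


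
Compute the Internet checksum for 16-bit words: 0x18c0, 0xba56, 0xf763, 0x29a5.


Sum all words (with carry folding):
+ 0x18c0 = 0x18c0
+ 0xba56 = 0xd316
+ 0xf763 = 0xca7a
+ 0x29a5 = 0xf41f
One's complement: ~0xf41f
Checksum = 0x0be0


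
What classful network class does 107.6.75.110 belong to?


First octet: 107
Binary: 01101011
0xxxxxxx -> Class A (1-126)
Class A, default mask 255.0.0.0 (/8)


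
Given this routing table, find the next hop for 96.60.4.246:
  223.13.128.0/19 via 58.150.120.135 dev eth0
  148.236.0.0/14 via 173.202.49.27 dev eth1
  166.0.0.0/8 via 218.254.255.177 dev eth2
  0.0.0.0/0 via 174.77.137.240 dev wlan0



Longest prefix match for 96.60.4.246:
  /19 223.13.128.0: no
  /14 148.236.0.0: no
  /8 166.0.0.0: no
  /0 0.0.0.0: MATCH
Selected: next-hop 174.77.137.240 via wlan0 (matched /0)


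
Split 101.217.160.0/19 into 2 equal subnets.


New prefix = 19 + 1 = 20
Each subnet has 4096 addresses
  101.217.160.0/20
  101.217.176.0/20
Subnets: 101.217.160.0/20, 101.217.176.0/20


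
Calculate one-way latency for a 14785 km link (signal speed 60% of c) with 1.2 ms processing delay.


Speed = 0.6 * 3e5 km/s = 180000 km/s
Propagation delay = 14785 / 180000 = 0.0821 s = 82.1389 ms
Processing delay = 1.2 ms
Total one-way latency = 83.3389 ms


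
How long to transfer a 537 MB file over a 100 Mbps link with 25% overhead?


Effective throughput = 100 * (1 - 25/100) = 75 Mbps
File size in Mb = 537 * 8 = 4296 Mb
Time = 4296 / 75
Time = 57.28 seconds


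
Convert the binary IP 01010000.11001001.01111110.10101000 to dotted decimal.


01010000 = 80
11001001 = 201
01111110 = 126
10101000 = 168
IP: 80.201.126.168


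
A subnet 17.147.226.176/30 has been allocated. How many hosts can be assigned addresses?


Host bits = 32 - 30 = 2
Total addresses = 2^2 = 4
Usable = total - 2 (network and broadcast)
Usable hosts: 2


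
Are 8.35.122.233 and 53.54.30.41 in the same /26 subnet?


Mask: 255.255.255.192
8.35.122.233 AND mask = 8.35.122.192
53.54.30.41 AND mask = 53.54.30.0
No, different subnets (8.35.122.192 vs 53.54.30.0)


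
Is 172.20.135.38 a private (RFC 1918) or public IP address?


RFC 1918 private ranges:
  10.0.0.0/8 (10.0.0.0 - 10.255.255.255)
  172.16.0.0/12 (172.16.0.0 - 172.31.255.255)
  192.168.0.0/16 (192.168.0.0 - 192.168.255.255)
Private (in 172.16.0.0/12)


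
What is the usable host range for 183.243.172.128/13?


Network: 183.240.0.0
Broadcast: 183.247.255.255
First usable = network + 1
Last usable = broadcast - 1
Range: 183.240.0.1 to 183.247.255.254


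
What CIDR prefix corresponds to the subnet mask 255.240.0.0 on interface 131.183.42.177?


Binary: 11111111.11110000.00000000.00000000
Count leading 1s
Prefix: /12


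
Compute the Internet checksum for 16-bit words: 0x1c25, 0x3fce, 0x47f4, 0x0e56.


Sum all words (with carry folding):
+ 0x1c25 = 0x1c25
+ 0x3fce = 0x5bf3
+ 0x47f4 = 0xa3e7
+ 0x0e56 = 0xb23d
One's complement: ~0xb23d
Checksum = 0x4dc2


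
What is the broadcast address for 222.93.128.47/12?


Network: 222.80.0.0/12
Host bits = 20
Set all host bits to 1:
Broadcast: 222.95.255.255


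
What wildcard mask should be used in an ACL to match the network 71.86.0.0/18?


Subnet mask: 255.255.192.0
Wildcard = 255.255.255.255 - subnet mask
255 - 255 = 0
255 - 255 = 0
255 - 192 = 63
255 - 0 = 255
Wildcard: 0.0.63.255


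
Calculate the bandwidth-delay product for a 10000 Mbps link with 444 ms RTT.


BDP = bandwidth * RTT
= 10000 Mbps * 444 ms
= 10000 * 1e6 * 444 / 1000 bits
= 4440000000 bits
= 555000000 bytes
= 541992.1875 KB
BDP = 4440000000 bits (555000000 bytes)


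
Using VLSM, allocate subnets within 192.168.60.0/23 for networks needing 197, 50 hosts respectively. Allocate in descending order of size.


197 hosts -> /24 (254 usable): 192.168.60.0/24
50 hosts -> /26 (62 usable): 192.168.61.0/26
Allocation: 192.168.60.0/24 (197 hosts, 254 usable); 192.168.61.0/26 (50 hosts, 62 usable)


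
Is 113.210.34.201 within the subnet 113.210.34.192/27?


Subnet network: 113.210.34.192
Test IP AND mask: 113.210.34.192
Yes, 113.210.34.201 is in 113.210.34.192/27


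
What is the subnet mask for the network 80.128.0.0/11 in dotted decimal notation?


/11 means 11 network bits, 21 host bits
Binary: 11111111111000000000000000000000
Mask: 255.224.0.0


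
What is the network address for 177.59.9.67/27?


IP:   10110001.00111011.00001001.01000011
Mask: 11111111.11111111.11111111.11100000
AND operation:
Net:  10110001.00111011.00001001.01000000
Network: 177.59.9.64/27


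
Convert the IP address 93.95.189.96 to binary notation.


93 = 01011101
95 = 01011111
189 = 10111101
96 = 01100000
Binary: 01011101.01011111.10111101.01100000


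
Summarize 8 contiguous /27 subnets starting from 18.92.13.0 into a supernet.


Original prefix: /27
Number of subnets: 8 = 2^3
New prefix = 27 - 3 = 24
Supernet: 18.92.13.0/24


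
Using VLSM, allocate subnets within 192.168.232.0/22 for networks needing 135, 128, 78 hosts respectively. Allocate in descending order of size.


135 hosts -> /24 (254 usable): 192.168.232.0/24
128 hosts -> /24 (254 usable): 192.168.233.0/24
78 hosts -> /25 (126 usable): 192.168.234.0/25
Allocation: 192.168.232.0/24 (135 hosts, 254 usable); 192.168.233.0/24 (128 hosts, 254 usable); 192.168.234.0/25 (78 hosts, 126 usable)


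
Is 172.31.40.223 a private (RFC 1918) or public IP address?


RFC 1918 private ranges:
  10.0.0.0/8 (10.0.0.0 - 10.255.255.255)
  172.16.0.0/12 (172.16.0.0 - 172.31.255.255)
  192.168.0.0/16 (192.168.0.0 - 192.168.255.255)
Private (in 172.16.0.0/12)


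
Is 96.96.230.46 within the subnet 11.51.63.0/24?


Subnet network: 11.51.63.0
Test IP AND mask: 96.96.230.0
No, 96.96.230.46 is not in 11.51.63.0/24


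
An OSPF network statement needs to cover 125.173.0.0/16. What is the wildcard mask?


Subnet mask: 255.255.0.0
Wildcard = 255.255.255.255 - subnet mask
255 - 255 = 0
255 - 255 = 0
255 - 0 = 255
255 - 0 = 255
Wildcard: 0.0.255.255


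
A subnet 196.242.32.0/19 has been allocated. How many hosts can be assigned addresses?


Host bits = 32 - 19 = 13
Total addresses = 2^13 = 8192
Usable = total - 2 (network and broadcast)
Usable hosts: 8190


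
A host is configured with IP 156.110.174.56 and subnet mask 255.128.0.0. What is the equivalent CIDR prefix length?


Binary: 11111111.10000000.00000000.00000000
Count leading 1s
Prefix: /9


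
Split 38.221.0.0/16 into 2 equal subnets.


New prefix = 16 + 1 = 17
Each subnet has 32768 addresses
  38.221.0.0/17
  38.221.128.0/17
Subnets: 38.221.0.0/17, 38.221.128.0/17


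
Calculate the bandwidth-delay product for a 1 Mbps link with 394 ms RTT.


BDP = bandwidth * RTT
= 1 Mbps * 394 ms
= 1 * 1e6 * 394 / 1000 bits
= 394000 bits
= 49250 bytes
= 48.0957 KB
BDP = 394000 bits (49250 bytes)


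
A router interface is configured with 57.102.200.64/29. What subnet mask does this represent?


/29 means 29 network bits, 3 host bits
Binary: 11111111111111111111111111111000
Mask: 255.255.255.248


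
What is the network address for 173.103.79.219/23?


IP:   10101101.01100111.01001111.11011011
Mask: 11111111.11111111.11111110.00000000
AND operation:
Net:  10101101.01100111.01001110.00000000
Network: 173.103.78.0/23


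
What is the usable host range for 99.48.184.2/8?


Network: 99.0.0.0
Broadcast: 99.255.255.255
First usable = network + 1
Last usable = broadcast - 1
Range: 99.0.0.1 to 99.255.255.254


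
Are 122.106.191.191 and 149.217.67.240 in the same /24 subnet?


Mask: 255.255.255.0
122.106.191.191 AND mask = 122.106.191.0
149.217.67.240 AND mask = 149.217.67.0
No, different subnets (122.106.191.0 vs 149.217.67.0)


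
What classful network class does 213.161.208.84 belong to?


First octet: 213
Binary: 11010101
110xxxxx -> Class C (192-223)
Class C, default mask 255.255.255.0 (/24)


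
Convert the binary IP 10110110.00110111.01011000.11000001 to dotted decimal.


10110110 = 182
00110111 = 55
01011000 = 88
11000001 = 193
IP: 182.55.88.193


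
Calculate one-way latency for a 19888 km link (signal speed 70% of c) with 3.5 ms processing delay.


Speed = 0.7 * 3e5 km/s = 210000 km/s
Propagation delay = 19888 / 210000 = 0.0947 s = 94.7048 ms
Processing delay = 3.5 ms
Total one-way latency = 98.2048 ms


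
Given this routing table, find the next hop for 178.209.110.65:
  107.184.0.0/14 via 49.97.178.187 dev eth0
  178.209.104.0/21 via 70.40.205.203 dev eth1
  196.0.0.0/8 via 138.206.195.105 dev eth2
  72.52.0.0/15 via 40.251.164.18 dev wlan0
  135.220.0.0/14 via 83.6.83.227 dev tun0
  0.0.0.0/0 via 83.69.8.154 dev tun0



Longest prefix match for 178.209.110.65:
  /14 107.184.0.0: no
  /21 178.209.104.0: MATCH
  /8 196.0.0.0: no
  /15 72.52.0.0: no
  /14 135.220.0.0: no
  /0 0.0.0.0: MATCH
Selected: next-hop 70.40.205.203 via eth1 (matched /21)


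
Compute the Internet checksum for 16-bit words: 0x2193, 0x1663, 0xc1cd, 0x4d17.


Sum all words (with carry folding):
+ 0x2193 = 0x2193
+ 0x1663 = 0x37f6
+ 0xc1cd = 0xf9c3
+ 0x4d17 = 0x46db
One's complement: ~0x46db
Checksum = 0xb924


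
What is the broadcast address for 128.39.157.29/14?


Network: 128.36.0.0/14
Host bits = 18
Set all host bits to 1:
Broadcast: 128.39.255.255


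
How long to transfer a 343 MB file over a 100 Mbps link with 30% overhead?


Effective throughput = 100 * (1 - 30/100) = 70 Mbps
File size in Mb = 343 * 8 = 2744 Mb
Time = 2744 / 70
Time = 39.2 seconds


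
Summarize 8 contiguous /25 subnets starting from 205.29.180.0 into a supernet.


Original prefix: /25
Number of subnets: 8 = 2^3
New prefix = 25 - 3 = 22
Supernet: 205.29.180.0/22


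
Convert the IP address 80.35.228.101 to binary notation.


80 = 01010000
35 = 00100011
228 = 11100100
101 = 01100101
Binary: 01010000.00100011.11100100.01100101


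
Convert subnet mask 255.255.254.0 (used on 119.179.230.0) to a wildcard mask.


Subnet mask: 255.255.254.0
Wildcard = 255.255.255.255 - subnet mask
255 - 255 = 0
255 - 255 = 0
255 - 254 = 1
255 - 0 = 255
Wildcard: 0.0.1.255


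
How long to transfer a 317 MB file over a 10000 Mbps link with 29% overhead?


Effective throughput = 10000 * (1 - 29/100) = 7100 Mbps
File size in Mb = 317 * 8 = 2536 Mb
Time = 2536 / 7100
Time = 0.3572 seconds


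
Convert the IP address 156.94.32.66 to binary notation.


156 = 10011100
94 = 01011110
32 = 00100000
66 = 01000010
Binary: 10011100.01011110.00100000.01000010


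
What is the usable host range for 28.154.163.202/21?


Network: 28.154.160.0
Broadcast: 28.154.167.255
First usable = network + 1
Last usable = broadcast - 1
Range: 28.154.160.1 to 28.154.167.254


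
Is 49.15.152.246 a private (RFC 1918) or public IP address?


RFC 1918 private ranges:
  10.0.0.0/8 (10.0.0.0 - 10.255.255.255)
  172.16.0.0/12 (172.16.0.0 - 172.31.255.255)
  192.168.0.0/16 (192.168.0.0 - 192.168.255.255)
Public (not in any RFC 1918 range)


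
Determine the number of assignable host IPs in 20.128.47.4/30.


Host bits = 32 - 30 = 2
Total addresses = 2^2 = 4
Usable = total - 2 (network and broadcast)
Usable hosts: 2


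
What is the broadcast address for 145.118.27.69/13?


Network: 145.112.0.0/13
Host bits = 19
Set all host bits to 1:
Broadcast: 145.119.255.255


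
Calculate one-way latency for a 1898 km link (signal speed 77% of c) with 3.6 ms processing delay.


Speed = 0.77 * 3e5 km/s = 231000 km/s
Propagation delay = 1898 / 231000 = 0.0082 s = 8.2165 ms
Processing delay = 3.6 ms
Total one-way latency = 11.8165 ms


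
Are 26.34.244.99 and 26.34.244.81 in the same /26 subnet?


Mask: 255.255.255.192
26.34.244.99 AND mask = 26.34.244.64
26.34.244.81 AND mask = 26.34.244.64
Yes, same subnet (26.34.244.64)


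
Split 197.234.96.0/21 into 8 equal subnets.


New prefix = 21 + 3 = 24
Each subnet has 256 addresses
  197.234.96.0/24
  197.234.97.0/24
  197.234.98.0/24
  197.234.99.0/24
  197.234.100.0/24
  197.234.101.0/24
  197.234.102.0/24
  197.234.103.0/24
Subnets: 197.234.96.0/24, 197.234.97.0/24, 197.234.98.0/24, 197.234.99.0/24, 197.234.100.0/24, 197.234.101.0/24, 197.234.102.0/24, 197.234.103.0/24


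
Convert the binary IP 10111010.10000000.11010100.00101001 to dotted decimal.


10111010 = 186
10000000 = 128
11010100 = 212
00101001 = 41
IP: 186.128.212.41


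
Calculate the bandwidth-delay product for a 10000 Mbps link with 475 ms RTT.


BDP = bandwidth * RTT
= 10000 Mbps * 475 ms
= 10000 * 1e6 * 475 / 1000 bits
= 4750000000 bits
= 593750000 bytes
= 579833.9844 KB
BDP = 4750000000 bits (593750000 bytes)


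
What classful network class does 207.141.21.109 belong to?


First octet: 207
Binary: 11001111
110xxxxx -> Class C (192-223)
Class C, default mask 255.255.255.0 (/24)


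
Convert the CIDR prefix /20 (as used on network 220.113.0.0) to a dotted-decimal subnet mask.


/20 means 20 network bits, 12 host bits
Binary: 11111111111111111111000000000000
Mask: 255.255.240.0


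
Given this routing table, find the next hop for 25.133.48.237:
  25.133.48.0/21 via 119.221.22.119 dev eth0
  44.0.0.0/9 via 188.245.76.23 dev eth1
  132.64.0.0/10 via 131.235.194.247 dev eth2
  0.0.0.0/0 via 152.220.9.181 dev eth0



Longest prefix match for 25.133.48.237:
  /21 25.133.48.0: MATCH
  /9 44.0.0.0: no
  /10 132.64.0.0: no
  /0 0.0.0.0: MATCH
Selected: next-hop 119.221.22.119 via eth0 (matched /21)


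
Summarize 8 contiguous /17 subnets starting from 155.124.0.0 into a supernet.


Original prefix: /17
Number of subnets: 8 = 2^3
New prefix = 17 - 3 = 14
Supernet: 155.124.0.0/14


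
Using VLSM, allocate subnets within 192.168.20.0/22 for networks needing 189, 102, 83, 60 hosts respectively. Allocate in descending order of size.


189 hosts -> /24 (254 usable): 192.168.20.0/24
102 hosts -> /25 (126 usable): 192.168.21.0/25
83 hosts -> /25 (126 usable): 192.168.21.128/25
60 hosts -> /26 (62 usable): 192.168.22.0/26
Allocation: 192.168.20.0/24 (189 hosts, 254 usable); 192.168.21.0/25 (102 hosts, 126 usable); 192.168.21.128/25 (83 hosts, 126 usable); 192.168.22.0/26 (60 hosts, 62 usable)


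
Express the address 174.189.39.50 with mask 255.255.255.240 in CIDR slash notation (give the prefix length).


Binary: 11111111.11111111.11111111.11110000
Count leading 1s
Prefix: /28


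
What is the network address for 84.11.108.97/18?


IP:   01010100.00001011.01101100.01100001
Mask: 11111111.11111111.11000000.00000000
AND operation:
Net:  01010100.00001011.01000000.00000000
Network: 84.11.64.0/18


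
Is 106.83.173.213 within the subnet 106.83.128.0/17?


Subnet network: 106.83.128.0
Test IP AND mask: 106.83.128.0
Yes, 106.83.173.213 is in 106.83.128.0/17


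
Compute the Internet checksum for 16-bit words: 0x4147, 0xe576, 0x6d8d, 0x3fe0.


Sum all words (with carry folding):
+ 0x4147 = 0x4147
+ 0xe576 = 0x26be
+ 0x6d8d = 0x944b
+ 0x3fe0 = 0xd42b
One's complement: ~0xd42b
Checksum = 0x2bd4


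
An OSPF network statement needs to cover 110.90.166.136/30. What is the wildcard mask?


Subnet mask: 255.255.255.252
Wildcard = 255.255.255.255 - subnet mask
255 - 255 = 0
255 - 255 = 0
255 - 255 = 0
255 - 252 = 3
Wildcard: 0.0.0.3


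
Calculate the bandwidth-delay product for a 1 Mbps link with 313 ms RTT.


BDP = bandwidth * RTT
= 1 Mbps * 313 ms
= 1 * 1e6 * 313 / 1000 bits
= 313000 bits
= 39125 bytes
= 38.208 KB
BDP = 313000 bits (39125 bytes)


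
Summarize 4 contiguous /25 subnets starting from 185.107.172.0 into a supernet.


Original prefix: /25
Number of subnets: 4 = 2^2
New prefix = 25 - 2 = 23
Supernet: 185.107.172.0/23


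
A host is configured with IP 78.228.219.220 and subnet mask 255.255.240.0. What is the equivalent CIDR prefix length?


Binary: 11111111.11111111.11110000.00000000
Count leading 1s
Prefix: /20


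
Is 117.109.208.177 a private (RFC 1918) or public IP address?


RFC 1918 private ranges:
  10.0.0.0/8 (10.0.0.0 - 10.255.255.255)
  172.16.0.0/12 (172.16.0.0 - 172.31.255.255)
  192.168.0.0/16 (192.168.0.0 - 192.168.255.255)
Public (not in any RFC 1918 range)


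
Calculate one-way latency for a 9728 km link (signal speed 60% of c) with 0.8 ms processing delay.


Speed = 0.6 * 3e5 km/s = 180000 km/s
Propagation delay = 9728 / 180000 = 0.054 s = 54.0444 ms
Processing delay = 0.8 ms
Total one-way latency = 54.8444 ms


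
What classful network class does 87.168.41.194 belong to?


First octet: 87
Binary: 01010111
0xxxxxxx -> Class A (1-126)
Class A, default mask 255.0.0.0 (/8)


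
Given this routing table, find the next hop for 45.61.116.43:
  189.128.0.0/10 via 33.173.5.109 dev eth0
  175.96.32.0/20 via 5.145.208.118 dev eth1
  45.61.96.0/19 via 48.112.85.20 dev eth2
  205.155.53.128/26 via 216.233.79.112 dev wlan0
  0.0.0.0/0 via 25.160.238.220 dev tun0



Longest prefix match for 45.61.116.43:
  /10 189.128.0.0: no
  /20 175.96.32.0: no
  /19 45.61.96.0: MATCH
  /26 205.155.53.128: no
  /0 0.0.0.0: MATCH
Selected: next-hop 48.112.85.20 via eth2 (matched /19)


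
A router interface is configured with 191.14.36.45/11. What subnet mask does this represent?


/11 means 11 network bits, 21 host bits
Binary: 11111111111000000000000000000000
Mask: 255.224.0.0


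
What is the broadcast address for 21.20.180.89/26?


Network: 21.20.180.64/26
Host bits = 6
Set all host bits to 1:
Broadcast: 21.20.180.127


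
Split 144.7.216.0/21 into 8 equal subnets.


New prefix = 21 + 3 = 24
Each subnet has 256 addresses
  144.7.216.0/24
  144.7.217.0/24
  144.7.218.0/24
  144.7.219.0/24
  144.7.220.0/24
  144.7.221.0/24
  144.7.222.0/24
  144.7.223.0/24
Subnets: 144.7.216.0/24, 144.7.217.0/24, 144.7.218.0/24, 144.7.219.0/24, 144.7.220.0/24, 144.7.221.0/24, 144.7.222.0/24, 144.7.223.0/24


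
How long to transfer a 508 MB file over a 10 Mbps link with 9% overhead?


Effective throughput = 10 * (1 - 9/100) = 9.1 Mbps
File size in Mb = 508 * 8 = 4064 Mb
Time = 4064 / 9.1
Time = 446.5934 seconds


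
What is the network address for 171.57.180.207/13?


IP:   10101011.00111001.10110100.11001111
Mask: 11111111.11111000.00000000.00000000
AND operation:
Net:  10101011.00111000.00000000.00000000
Network: 171.56.0.0/13


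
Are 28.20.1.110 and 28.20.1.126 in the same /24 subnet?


Mask: 255.255.255.0
28.20.1.110 AND mask = 28.20.1.0
28.20.1.126 AND mask = 28.20.1.0
Yes, same subnet (28.20.1.0)


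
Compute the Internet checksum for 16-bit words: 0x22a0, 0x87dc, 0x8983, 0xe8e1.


Sum all words (with carry folding):
+ 0x22a0 = 0x22a0
+ 0x87dc = 0xaa7c
+ 0x8983 = 0x3400
+ 0xe8e1 = 0x1ce2
One's complement: ~0x1ce2
Checksum = 0xe31d


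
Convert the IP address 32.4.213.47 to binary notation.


32 = 00100000
4 = 00000100
213 = 11010101
47 = 00101111
Binary: 00100000.00000100.11010101.00101111


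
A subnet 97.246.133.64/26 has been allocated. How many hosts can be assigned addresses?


Host bits = 32 - 26 = 6
Total addresses = 2^6 = 64
Usable = total - 2 (network and broadcast)
Usable hosts: 62


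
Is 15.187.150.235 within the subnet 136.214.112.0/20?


Subnet network: 136.214.112.0
Test IP AND mask: 15.187.144.0
No, 15.187.150.235 is not in 136.214.112.0/20


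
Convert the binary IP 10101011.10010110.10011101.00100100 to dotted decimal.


10101011 = 171
10010110 = 150
10011101 = 157
00100100 = 36
IP: 171.150.157.36


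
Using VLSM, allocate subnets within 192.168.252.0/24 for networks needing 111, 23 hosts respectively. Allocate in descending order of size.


111 hosts -> /25 (126 usable): 192.168.252.0/25
23 hosts -> /27 (30 usable): 192.168.252.128/27
Allocation: 192.168.252.0/25 (111 hosts, 126 usable); 192.168.252.128/27 (23 hosts, 30 usable)


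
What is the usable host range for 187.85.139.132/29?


Network: 187.85.139.128
Broadcast: 187.85.139.135
First usable = network + 1
Last usable = broadcast - 1
Range: 187.85.139.129 to 187.85.139.134


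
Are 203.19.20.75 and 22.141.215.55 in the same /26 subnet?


Mask: 255.255.255.192
203.19.20.75 AND mask = 203.19.20.64
22.141.215.55 AND mask = 22.141.215.0
No, different subnets (203.19.20.64 vs 22.141.215.0)


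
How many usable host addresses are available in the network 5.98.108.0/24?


Host bits = 32 - 24 = 8
Total addresses = 2^8 = 256
Usable = total - 2 (network and broadcast)
Usable hosts: 254


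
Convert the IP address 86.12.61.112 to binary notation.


86 = 01010110
12 = 00001100
61 = 00111101
112 = 01110000
Binary: 01010110.00001100.00111101.01110000


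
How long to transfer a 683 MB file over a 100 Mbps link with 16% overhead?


Effective throughput = 100 * (1 - 16/100) = 84 Mbps
File size in Mb = 683 * 8 = 5464 Mb
Time = 5464 / 84
Time = 65.0476 seconds


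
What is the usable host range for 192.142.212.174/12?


Network: 192.128.0.0
Broadcast: 192.143.255.255
First usable = network + 1
Last usable = broadcast - 1
Range: 192.128.0.1 to 192.143.255.254


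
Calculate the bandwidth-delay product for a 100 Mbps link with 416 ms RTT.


BDP = bandwidth * RTT
= 100 Mbps * 416 ms
= 100 * 1e6 * 416 / 1000 bits
= 41600000 bits
= 5200000 bytes
= 5078.125 KB
BDP = 41600000 bits (5200000 bytes)


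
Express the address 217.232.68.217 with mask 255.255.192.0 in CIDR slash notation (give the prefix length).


Binary: 11111111.11111111.11000000.00000000
Count leading 1s
Prefix: /18


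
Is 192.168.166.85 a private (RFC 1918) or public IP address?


RFC 1918 private ranges:
  10.0.0.0/8 (10.0.0.0 - 10.255.255.255)
  172.16.0.0/12 (172.16.0.0 - 172.31.255.255)
  192.168.0.0/16 (192.168.0.0 - 192.168.255.255)
Private (in 192.168.0.0/16)


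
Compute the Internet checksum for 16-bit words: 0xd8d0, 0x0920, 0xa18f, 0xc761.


Sum all words (with carry folding):
+ 0xd8d0 = 0xd8d0
+ 0x0920 = 0xe1f0
+ 0xa18f = 0x8380
+ 0xc761 = 0x4ae2
One's complement: ~0x4ae2
Checksum = 0xb51d


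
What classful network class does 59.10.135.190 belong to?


First octet: 59
Binary: 00111011
0xxxxxxx -> Class A (1-126)
Class A, default mask 255.0.0.0 (/8)


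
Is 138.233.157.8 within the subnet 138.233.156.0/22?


Subnet network: 138.233.156.0
Test IP AND mask: 138.233.156.0
Yes, 138.233.157.8 is in 138.233.156.0/22


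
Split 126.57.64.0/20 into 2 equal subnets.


New prefix = 20 + 1 = 21
Each subnet has 2048 addresses
  126.57.64.0/21
  126.57.72.0/21
Subnets: 126.57.64.0/21, 126.57.72.0/21


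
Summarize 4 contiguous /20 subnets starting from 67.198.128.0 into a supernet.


Original prefix: /20
Number of subnets: 4 = 2^2
New prefix = 20 - 2 = 18
Supernet: 67.198.128.0/18


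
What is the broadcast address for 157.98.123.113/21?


Network: 157.98.120.0/21
Host bits = 11
Set all host bits to 1:
Broadcast: 157.98.127.255


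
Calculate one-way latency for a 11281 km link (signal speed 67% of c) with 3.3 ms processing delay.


Speed = 0.67 * 3e5 km/s = 201000 km/s
Propagation delay = 11281 / 201000 = 0.0561 s = 56.1244 ms
Processing delay = 3.3 ms
Total one-way latency = 59.4244 ms


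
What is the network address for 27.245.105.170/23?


IP:   00011011.11110101.01101001.10101010
Mask: 11111111.11111111.11111110.00000000
AND operation:
Net:  00011011.11110101.01101000.00000000
Network: 27.245.104.0/23


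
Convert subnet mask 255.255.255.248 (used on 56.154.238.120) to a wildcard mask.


Subnet mask: 255.255.255.248
Wildcard = 255.255.255.255 - subnet mask
255 - 255 = 0
255 - 255 = 0
255 - 255 = 0
255 - 248 = 7
Wildcard: 0.0.0.7


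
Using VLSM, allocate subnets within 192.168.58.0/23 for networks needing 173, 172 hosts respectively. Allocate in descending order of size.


173 hosts -> /24 (254 usable): 192.168.58.0/24
172 hosts -> /24 (254 usable): 192.168.59.0/24
Allocation: 192.168.58.0/24 (173 hosts, 254 usable); 192.168.59.0/24 (172 hosts, 254 usable)


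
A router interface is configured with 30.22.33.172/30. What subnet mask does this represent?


/30 means 30 network bits, 2 host bits
Binary: 11111111111111111111111111111100
Mask: 255.255.255.252


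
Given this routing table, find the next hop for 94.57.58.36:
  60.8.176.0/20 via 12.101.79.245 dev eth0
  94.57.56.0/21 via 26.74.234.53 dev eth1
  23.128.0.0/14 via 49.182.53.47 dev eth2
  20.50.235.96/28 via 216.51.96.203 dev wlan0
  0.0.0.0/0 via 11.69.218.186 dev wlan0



Longest prefix match for 94.57.58.36:
  /20 60.8.176.0: no
  /21 94.57.56.0: MATCH
  /14 23.128.0.0: no
  /28 20.50.235.96: no
  /0 0.0.0.0: MATCH
Selected: next-hop 26.74.234.53 via eth1 (matched /21)


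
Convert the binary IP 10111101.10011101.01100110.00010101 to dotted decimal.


10111101 = 189
10011101 = 157
01100110 = 102
00010101 = 21
IP: 189.157.102.21


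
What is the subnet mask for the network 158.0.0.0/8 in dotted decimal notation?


/8 means 8 network bits, 24 host bits
Binary: 11111111000000000000000000000000
Mask: 255.0.0.0


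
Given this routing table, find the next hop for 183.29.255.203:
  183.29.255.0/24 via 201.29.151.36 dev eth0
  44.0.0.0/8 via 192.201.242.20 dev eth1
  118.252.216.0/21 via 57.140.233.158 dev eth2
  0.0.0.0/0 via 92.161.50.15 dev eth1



Longest prefix match for 183.29.255.203:
  /24 183.29.255.0: MATCH
  /8 44.0.0.0: no
  /21 118.252.216.0: no
  /0 0.0.0.0: MATCH
Selected: next-hop 201.29.151.36 via eth0 (matched /24)


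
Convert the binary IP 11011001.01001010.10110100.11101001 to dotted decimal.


11011001 = 217
01001010 = 74
10110100 = 180
11101001 = 233
IP: 217.74.180.233


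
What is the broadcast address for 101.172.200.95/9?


Network: 101.128.0.0/9
Host bits = 23
Set all host bits to 1:
Broadcast: 101.255.255.255


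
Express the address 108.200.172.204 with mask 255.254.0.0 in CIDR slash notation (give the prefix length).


Binary: 11111111.11111110.00000000.00000000
Count leading 1s
Prefix: /15


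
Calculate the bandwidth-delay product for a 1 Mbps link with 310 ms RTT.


BDP = bandwidth * RTT
= 1 Mbps * 310 ms
= 1 * 1e6 * 310 / 1000 bits
= 310000 bits
= 38750 bytes
= 37.8418 KB
BDP = 310000 bits (38750 bytes)


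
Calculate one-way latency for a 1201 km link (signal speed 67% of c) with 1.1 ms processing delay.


Speed = 0.67 * 3e5 km/s = 201000 km/s
Propagation delay = 1201 / 201000 = 0.006 s = 5.9751 ms
Processing delay = 1.1 ms
Total one-way latency = 7.0751 ms


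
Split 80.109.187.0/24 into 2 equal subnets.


New prefix = 24 + 1 = 25
Each subnet has 128 addresses
  80.109.187.0/25
  80.109.187.128/25
Subnets: 80.109.187.0/25, 80.109.187.128/25


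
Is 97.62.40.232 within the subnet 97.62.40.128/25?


Subnet network: 97.62.40.128
Test IP AND mask: 97.62.40.128
Yes, 97.62.40.232 is in 97.62.40.128/25


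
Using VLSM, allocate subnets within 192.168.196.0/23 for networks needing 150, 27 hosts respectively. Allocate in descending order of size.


150 hosts -> /24 (254 usable): 192.168.196.0/24
27 hosts -> /27 (30 usable): 192.168.197.0/27
Allocation: 192.168.196.0/24 (150 hosts, 254 usable); 192.168.197.0/27 (27 hosts, 30 usable)


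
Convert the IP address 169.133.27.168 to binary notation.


169 = 10101001
133 = 10000101
27 = 00011011
168 = 10101000
Binary: 10101001.10000101.00011011.10101000


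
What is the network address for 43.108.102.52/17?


IP:   00101011.01101100.01100110.00110100
Mask: 11111111.11111111.10000000.00000000
AND operation:
Net:  00101011.01101100.00000000.00000000
Network: 43.108.0.0/17


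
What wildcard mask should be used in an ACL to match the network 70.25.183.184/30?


Subnet mask: 255.255.255.252
Wildcard = 255.255.255.255 - subnet mask
255 - 255 = 0
255 - 255 = 0
255 - 255 = 0
255 - 252 = 3
Wildcard: 0.0.0.3


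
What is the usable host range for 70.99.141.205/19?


Network: 70.99.128.0
Broadcast: 70.99.159.255
First usable = network + 1
Last usable = broadcast - 1
Range: 70.99.128.1 to 70.99.159.254


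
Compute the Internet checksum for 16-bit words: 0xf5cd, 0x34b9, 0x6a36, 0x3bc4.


Sum all words (with carry folding):
+ 0xf5cd = 0xf5cd
+ 0x34b9 = 0x2a87
+ 0x6a36 = 0x94bd
+ 0x3bc4 = 0xd081
One's complement: ~0xd081
Checksum = 0x2f7e


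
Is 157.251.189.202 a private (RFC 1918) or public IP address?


RFC 1918 private ranges:
  10.0.0.0/8 (10.0.0.0 - 10.255.255.255)
  172.16.0.0/12 (172.16.0.0 - 172.31.255.255)
  192.168.0.0/16 (192.168.0.0 - 192.168.255.255)
Public (not in any RFC 1918 range)


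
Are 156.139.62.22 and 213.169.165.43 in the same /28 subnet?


Mask: 255.255.255.240
156.139.62.22 AND mask = 156.139.62.16
213.169.165.43 AND mask = 213.169.165.32
No, different subnets (156.139.62.16 vs 213.169.165.32)


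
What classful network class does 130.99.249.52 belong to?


First octet: 130
Binary: 10000010
10xxxxxx -> Class B (128-191)
Class B, default mask 255.255.0.0 (/16)


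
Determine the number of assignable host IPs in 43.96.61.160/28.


Host bits = 32 - 28 = 4
Total addresses = 2^4 = 16
Usable = total - 2 (network and broadcast)
Usable hosts: 14


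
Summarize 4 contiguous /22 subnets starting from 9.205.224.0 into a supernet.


Original prefix: /22
Number of subnets: 4 = 2^2
New prefix = 22 - 2 = 20
Supernet: 9.205.224.0/20


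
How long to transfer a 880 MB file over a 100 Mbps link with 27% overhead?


Effective throughput = 100 * (1 - 27/100) = 73 Mbps
File size in Mb = 880 * 8 = 7040 Mb
Time = 7040 / 73
Time = 96.4384 seconds


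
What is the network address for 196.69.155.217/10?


IP:   11000100.01000101.10011011.11011001
Mask: 11111111.11000000.00000000.00000000
AND operation:
Net:  11000100.01000000.00000000.00000000
Network: 196.64.0.0/10


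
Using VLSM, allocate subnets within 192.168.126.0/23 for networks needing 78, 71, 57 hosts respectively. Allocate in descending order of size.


78 hosts -> /25 (126 usable): 192.168.126.0/25
71 hosts -> /25 (126 usable): 192.168.126.128/25
57 hosts -> /26 (62 usable): 192.168.127.0/26
Allocation: 192.168.126.0/25 (78 hosts, 126 usable); 192.168.126.128/25 (71 hosts, 126 usable); 192.168.127.0/26 (57 hosts, 62 usable)


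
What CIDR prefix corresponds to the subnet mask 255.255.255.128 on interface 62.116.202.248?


Binary: 11111111.11111111.11111111.10000000
Count leading 1s
Prefix: /25


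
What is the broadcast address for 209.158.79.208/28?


Network: 209.158.79.208/28
Host bits = 4
Set all host bits to 1:
Broadcast: 209.158.79.223


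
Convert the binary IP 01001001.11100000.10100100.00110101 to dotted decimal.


01001001 = 73
11100000 = 224
10100100 = 164
00110101 = 53
IP: 73.224.164.53


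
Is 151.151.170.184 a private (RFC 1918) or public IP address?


RFC 1918 private ranges:
  10.0.0.0/8 (10.0.0.0 - 10.255.255.255)
  172.16.0.0/12 (172.16.0.0 - 172.31.255.255)
  192.168.0.0/16 (192.168.0.0 - 192.168.255.255)
Public (not in any RFC 1918 range)


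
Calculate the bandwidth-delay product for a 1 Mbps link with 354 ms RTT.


BDP = bandwidth * RTT
= 1 Mbps * 354 ms
= 1 * 1e6 * 354 / 1000 bits
= 354000 bits
= 44250 bytes
= 43.2129 KB
BDP = 354000 bits (44250 bytes)


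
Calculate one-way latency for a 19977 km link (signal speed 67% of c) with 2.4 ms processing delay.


Speed = 0.67 * 3e5 km/s = 201000 km/s
Propagation delay = 19977 / 201000 = 0.0994 s = 99.3881 ms
Processing delay = 2.4 ms
Total one-way latency = 101.7881 ms


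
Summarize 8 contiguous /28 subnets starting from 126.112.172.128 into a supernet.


Original prefix: /28
Number of subnets: 8 = 2^3
New prefix = 28 - 3 = 25
Supernet: 126.112.172.128/25


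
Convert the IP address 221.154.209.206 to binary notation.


221 = 11011101
154 = 10011010
209 = 11010001
206 = 11001110
Binary: 11011101.10011010.11010001.11001110


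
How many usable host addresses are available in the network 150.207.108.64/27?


Host bits = 32 - 27 = 5
Total addresses = 2^5 = 32
Usable = total - 2 (network and broadcast)
Usable hosts: 30


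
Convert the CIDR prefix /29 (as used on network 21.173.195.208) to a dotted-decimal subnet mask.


/29 means 29 network bits, 3 host bits
Binary: 11111111111111111111111111111000
Mask: 255.255.255.248


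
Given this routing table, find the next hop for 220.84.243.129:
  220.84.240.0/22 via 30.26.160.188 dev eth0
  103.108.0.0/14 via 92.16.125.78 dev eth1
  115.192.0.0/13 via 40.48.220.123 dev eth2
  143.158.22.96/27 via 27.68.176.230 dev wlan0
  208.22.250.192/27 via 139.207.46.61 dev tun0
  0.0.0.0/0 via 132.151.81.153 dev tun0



Longest prefix match for 220.84.243.129:
  /22 220.84.240.0: MATCH
  /14 103.108.0.0: no
  /13 115.192.0.0: no
  /27 143.158.22.96: no
  /27 208.22.250.192: no
  /0 0.0.0.0: MATCH
Selected: next-hop 30.26.160.188 via eth0 (matched /22)


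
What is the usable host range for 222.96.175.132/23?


Network: 222.96.174.0
Broadcast: 222.96.175.255
First usable = network + 1
Last usable = broadcast - 1
Range: 222.96.174.1 to 222.96.175.254


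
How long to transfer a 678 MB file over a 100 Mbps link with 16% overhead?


Effective throughput = 100 * (1 - 16/100) = 84 Mbps
File size in Mb = 678 * 8 = 5424 Mb
Time = 5424 / 84
Time = 64.5714 seconds


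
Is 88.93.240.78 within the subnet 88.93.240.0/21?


Subnet network: 88.93.240.0
Test IP AND mask: 88.93.240.0
Yes, 88.93.240.78 is in 88.93.240.0/21


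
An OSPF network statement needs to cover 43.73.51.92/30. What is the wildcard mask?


Subnet mask: 255.255.255.252
Wildcard = 255.255.255.255 - subnet mask
255 - 255 = 0
255 - 255 = 0
255 - 255 = 0
255 - 252 = 3
Wildcard: 0.0.0.3


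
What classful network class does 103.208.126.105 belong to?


First octet: 103
Binary: 01100111
0xxxxxxx -> Class A (1-126)
Class A, default mask 255.0.0.0 (/8)


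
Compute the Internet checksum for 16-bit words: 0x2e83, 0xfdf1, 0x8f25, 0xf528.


Sum all words (with carry folding):
+ 0x2e83 = 0x2e83
+ 0xfdf1 = 0x2c75
+ 0x8f25 = 0xbb9a
+ 0xf528 = 0xb0c3
One's complement: ~0xb0c3
Checksum = 0x4f3c


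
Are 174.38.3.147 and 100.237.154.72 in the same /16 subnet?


Mask: 255.255.0.0
174.38.3.147 AND mask = 174.38.0.0
100.237.154.72 AND mask = 100.237.0.0
No, different subnets (174.38.0.0 vs 100.237.0.0)


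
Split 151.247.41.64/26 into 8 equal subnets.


New prefix = 26 + 3 = 29
Each subnet has 8 addresses
  151.247.41.64/29
  151.247.41.72/29
  151.247.41.80/29
  151.247.41.88/29
  151.247.41.96/29
  151.247.41.104/29
  151.247.41.112/29
  151.247.41.120/29
Subnets: 151.247.41.64/29, 151.247.41.72/29, 151.247.41.80/29, 151.247.41.88/29, 151.247.41.96/29, 151.247.41.104/29, 151.247.41.112/29, 151.247.41.120/29


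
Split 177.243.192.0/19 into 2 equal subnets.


New prefix = 19 + 1 = 20
Each subnet has 4096 addresses
  177.243.192.0/20
  177.243.208.0/20
Subnets: 177.243.192.0/20, 177.243.208.0/20


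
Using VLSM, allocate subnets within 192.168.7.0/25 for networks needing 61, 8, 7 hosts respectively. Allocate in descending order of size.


61 hosts -> /26 (62 usable): 192.168.7.0/26
8 hosts -> /28 (14 usable): 192.168.7.64/28
7 hosts -> /28 (14 usable): 192.168.7.80/28
Allocation: 192.168.7.0/26 (61 hosts, 62 usable); 192.168.7.64/28 (8 hosts, 14 usable); 192.168.7.80/28 (7 hosts, 14 usable)


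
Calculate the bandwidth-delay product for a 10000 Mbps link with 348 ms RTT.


BDP = bandwidth * RTT
= 10000 Mbps * 348 ms
= 10000 * 1e6 * 348 / 1000 bits
= 3480000000 bits
= 435000000 bytes
= 424804.6875 KB
BDP = 3480000000 bits (435000000 bytes)


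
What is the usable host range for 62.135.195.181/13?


Network: 62.128.0.0
Broadcast: 62.135.255.255
First usable = network + 1
Last usable = broadcast - 1
Range: 62.128.0.1 to 62.135.255.254


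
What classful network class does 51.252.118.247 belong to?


First octet: 51
Binary: 00110011
0xxxxxxx -> Class A (1-126)
Class A, default mask 255.0.0.0 (/8)


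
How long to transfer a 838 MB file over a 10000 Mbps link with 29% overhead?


Effective throughput = 10000 * (1 - 29/100) = 7100 Mbps
File size in Mb = 838 * 8 = 6704 Mb
Time = 6704 / 7100
Time = 0.9442 seconds


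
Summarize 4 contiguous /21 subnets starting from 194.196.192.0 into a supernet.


Original prefix: /21
Number of subnets: 4 = 2^2
New prefix = 21 - 2 = 19
Supernet: 194.196.192.0/19


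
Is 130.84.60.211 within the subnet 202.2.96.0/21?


Subnet network: 202.2.96.0
Test IP AND mask: 130.84.56.0
No, 130.84.60.211 is not in 202.2.96.0/21


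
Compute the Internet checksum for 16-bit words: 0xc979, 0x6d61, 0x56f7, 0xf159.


Sum all words (with carry folding):
+ 0xc979 = 0xc979
+ 0x6d61 = 0x36db
+ 0x56f7 = 0x8dd2
+ 0xf159 = 0x7f2c
One's complement: ~0x7f2c
Checksum = 0x80d3
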